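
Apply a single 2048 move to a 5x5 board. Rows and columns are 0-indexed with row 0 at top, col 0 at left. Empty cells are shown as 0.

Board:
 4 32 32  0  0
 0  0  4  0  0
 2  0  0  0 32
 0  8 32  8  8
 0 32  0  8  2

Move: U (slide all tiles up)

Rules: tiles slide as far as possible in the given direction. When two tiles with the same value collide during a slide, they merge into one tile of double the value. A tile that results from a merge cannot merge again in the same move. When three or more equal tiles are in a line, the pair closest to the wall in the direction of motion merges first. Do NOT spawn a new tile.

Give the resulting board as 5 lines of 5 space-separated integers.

Answer:  4 32 32 16 32
 2  8  4  0  8
 0 32 32  0  2
 0  0  0  0  0
 0  0  0  0  0

Derivation:
Slide up:
col 0: [4, 0, 2, 0, 0] -> [4, 2, 0, 0, 0]
col 1: [32, 0, 0, 8, 32] -> [32, 8, 32, 0, 0]
col 2: [32, 4, 0, 32, 0] -> [32, 4, 32, 0, 0]
col 3: [0, 0, 0, 8, 8] -> [16, 0, 0, 0, 0]
col 4: [0, 0, 32, 8, 2] -> [32, 8, 2, 0, 0]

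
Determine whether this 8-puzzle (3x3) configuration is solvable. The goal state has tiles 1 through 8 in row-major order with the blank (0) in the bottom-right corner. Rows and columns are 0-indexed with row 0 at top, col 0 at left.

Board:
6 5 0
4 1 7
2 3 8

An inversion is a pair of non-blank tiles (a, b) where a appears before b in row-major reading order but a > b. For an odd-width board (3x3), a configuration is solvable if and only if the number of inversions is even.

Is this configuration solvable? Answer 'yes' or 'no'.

Answer: yes

Derivation:
Inversions (pairs i<j in row-major order where tile[i] > tile[j] > 0): 14
14 is even, so the puzzle is solvable.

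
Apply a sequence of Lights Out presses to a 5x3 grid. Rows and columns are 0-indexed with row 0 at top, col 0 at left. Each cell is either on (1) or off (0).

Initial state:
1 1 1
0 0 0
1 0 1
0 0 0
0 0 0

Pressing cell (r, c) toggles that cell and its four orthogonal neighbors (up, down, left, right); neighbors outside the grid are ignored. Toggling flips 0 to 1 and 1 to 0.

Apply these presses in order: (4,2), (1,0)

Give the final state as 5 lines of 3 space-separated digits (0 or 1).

Answer: 0 1 1
1 1 0
0 0 1
0 0 1
0 1 1

Derivation:
After press 1 at (4,2):
1 1 1
0 0 0
1 0 1
0 0 1
0 1 1

After press 2 at (1,0):
0 1 1
1 1 0
0 0 1
0 0 1
0 1 1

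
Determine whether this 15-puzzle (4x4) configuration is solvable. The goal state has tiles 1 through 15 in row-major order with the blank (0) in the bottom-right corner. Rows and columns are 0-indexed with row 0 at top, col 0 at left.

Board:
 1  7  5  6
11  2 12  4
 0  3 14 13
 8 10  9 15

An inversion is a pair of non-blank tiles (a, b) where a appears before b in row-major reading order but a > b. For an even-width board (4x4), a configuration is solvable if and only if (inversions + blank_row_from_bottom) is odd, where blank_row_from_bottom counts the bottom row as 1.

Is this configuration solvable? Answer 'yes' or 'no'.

Inversions: 31
Blank is in row 2 (0-indexed from top), which is row 2 counting from the bottom (bottom = 1).
31 + 2 = 33, which is odd, so the puzzle is solvable.

Answer: yes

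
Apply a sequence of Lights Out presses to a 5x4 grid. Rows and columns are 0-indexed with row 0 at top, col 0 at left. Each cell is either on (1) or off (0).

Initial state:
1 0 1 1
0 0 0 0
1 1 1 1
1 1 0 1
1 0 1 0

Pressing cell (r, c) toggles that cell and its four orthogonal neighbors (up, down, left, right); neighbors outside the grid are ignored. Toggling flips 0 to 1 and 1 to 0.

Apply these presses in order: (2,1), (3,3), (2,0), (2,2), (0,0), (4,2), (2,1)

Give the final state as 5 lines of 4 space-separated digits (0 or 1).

After press 1 at (2,1):
1 0 1 1
0 1 0 0
0 0 0 1
1 0 0 1
1 0 1 0

After press 2 at (3,3):
1 0 1 1
0 1 0 0
0 0 0 0
1 0 1 0
1 0 1 1

After press 3 at (2,0):
1 0 1 1
1 1 0 0
1 1 0 0
0 0 1 0
1 0 1 1

After press 4 at (2,2):
1 0 1 1
1 1 1 0
1 0 1 1
0 0 0 0
1 0 1 1

After press 5 at (0,0):
0 1 1 1
0 1 1 0
1 0 1 1
0 0 0 0
1 0 1 1

After press 6 at (4,2):
0 1 1 1
0 1 1 0
1 0 1 1
0 0 1 0
1 1 0 0

After press 7 at (2,1):
0 1 1 1
0 0 1 0
0 1 0 1
0 1 1 0
1 1 0 0

Answer: 0 1 1 1
0 0 1 0
0 1 0 1
0 1 1 0
1 1 0 0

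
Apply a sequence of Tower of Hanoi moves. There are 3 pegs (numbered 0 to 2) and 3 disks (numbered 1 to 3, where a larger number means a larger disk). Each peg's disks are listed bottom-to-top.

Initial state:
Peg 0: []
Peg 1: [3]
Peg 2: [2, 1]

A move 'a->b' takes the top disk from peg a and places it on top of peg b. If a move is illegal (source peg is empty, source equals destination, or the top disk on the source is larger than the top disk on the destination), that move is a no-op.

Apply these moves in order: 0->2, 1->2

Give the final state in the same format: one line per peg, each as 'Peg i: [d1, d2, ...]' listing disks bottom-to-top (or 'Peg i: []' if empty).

Answer: Peg 0: []
Peg 1: [3]
Peg 2: [2, 1]

Derivation:
After move 1 (0->2):
Peg 0: []
Peg 1: [3]
Peg 2: [2, 1]

After move 2 (1->2):
Peg 0: []
Peg 1: [3]
Peg 2: [2, 1]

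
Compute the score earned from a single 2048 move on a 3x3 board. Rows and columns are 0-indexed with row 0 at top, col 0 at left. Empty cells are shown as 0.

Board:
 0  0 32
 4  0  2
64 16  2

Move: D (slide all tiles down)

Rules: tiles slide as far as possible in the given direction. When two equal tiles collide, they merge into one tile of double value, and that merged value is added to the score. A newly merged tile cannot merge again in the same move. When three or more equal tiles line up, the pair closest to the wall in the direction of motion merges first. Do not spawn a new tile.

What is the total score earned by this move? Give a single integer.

Answer: 4

Derivation:
Slide down:
col 0: [0, 4, 64] -> [0, 4, 64]  score +0 (running 0)
col 1: [0, 0, 16] -> [0, 0, 16]  score +0 (running 0)
col 2: [32, 2, 2] -> [0, 32, 4]  score +4 (running 4)
Board after move:
 0  0  0
 4  0 32
64 16  4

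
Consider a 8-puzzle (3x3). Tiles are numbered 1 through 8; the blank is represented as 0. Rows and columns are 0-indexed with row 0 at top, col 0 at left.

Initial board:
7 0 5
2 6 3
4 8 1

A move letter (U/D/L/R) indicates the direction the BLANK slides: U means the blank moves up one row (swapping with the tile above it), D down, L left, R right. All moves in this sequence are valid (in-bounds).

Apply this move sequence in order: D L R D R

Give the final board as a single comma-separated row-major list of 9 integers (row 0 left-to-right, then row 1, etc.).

Answer: 7, 6, 5, 2, 8, 3, 4, 1, 0

Derivation:
After move 1 (D):
7 6 5
2 0 3
4 8 1

After move 2 (L):
7 6 5
0 2 3
4 8 1

After move 3 (R):
7 6 5
2 0 3
4 8 1

After move 4 (D):
7 6 5
2 8 3
4 0 1

After move 5 (R):
7 6 5
2 8 3
4 1 0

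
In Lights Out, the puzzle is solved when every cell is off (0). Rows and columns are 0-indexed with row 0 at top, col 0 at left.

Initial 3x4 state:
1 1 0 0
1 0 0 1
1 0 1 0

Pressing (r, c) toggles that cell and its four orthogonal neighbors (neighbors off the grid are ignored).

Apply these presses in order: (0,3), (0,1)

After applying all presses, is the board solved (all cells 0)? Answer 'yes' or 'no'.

After press 1 at (0,3):
1 1 1 1
1 0 0 0
1 0 1 0

After press 2 at (0,1):
0 0 0 1
1 1 0 0
1 0 1 0

Lights still on: 5

Answer: no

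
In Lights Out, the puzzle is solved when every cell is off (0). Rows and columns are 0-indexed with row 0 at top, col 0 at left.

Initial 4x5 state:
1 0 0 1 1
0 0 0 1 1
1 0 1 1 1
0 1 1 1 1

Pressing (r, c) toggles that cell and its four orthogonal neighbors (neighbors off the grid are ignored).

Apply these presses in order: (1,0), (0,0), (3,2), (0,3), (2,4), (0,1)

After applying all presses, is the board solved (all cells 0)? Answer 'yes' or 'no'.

Answer: yes

Derivation:
After press 1 at (1,0):
0 0 0 1 1
1 1 0 1 1
0 0 1 1 1
0 1 1 1 1

After press 2 at (0,0):
1 1 0 1 1
0 1 0 1 1
0 0 1 1 1
0 1 1 1 1

After press 3 at (3,2):
1 1 0 1 1
0 1 0 1 1
0 0 0 1 1
0 0 0 0 1

After press 4 at (0,3):
1 1 1 0 0
0 1 0 0 1
0 0 0 1 1
0 0 0 0 1

After press 5 at (2,4):
1 1 1 0 0
0 1 0 0 0
0 0 0 0 0
0 0 0 0 0

After press 6 at (0,1):
0 0 0 0 0
0 0 0 0 0
0 0 0 0 0
0 0 0 0 0

Lights still on: 0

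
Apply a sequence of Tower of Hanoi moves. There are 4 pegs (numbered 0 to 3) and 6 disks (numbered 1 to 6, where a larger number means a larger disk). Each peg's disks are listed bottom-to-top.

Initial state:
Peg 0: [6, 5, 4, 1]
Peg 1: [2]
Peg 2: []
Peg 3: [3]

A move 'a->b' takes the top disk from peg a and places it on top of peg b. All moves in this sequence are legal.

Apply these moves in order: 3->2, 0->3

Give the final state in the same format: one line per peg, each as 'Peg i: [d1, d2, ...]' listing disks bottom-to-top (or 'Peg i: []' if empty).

After move 1 (3->2):
Peg 0: [6, 5, 4, 1]
Peg 1: [2]
Peg 2: [3]
Peg 3: []

After move 2 (0->3):
Peg 0: [6, 5, 4]
Peg 1: [2]
Peg 2: [3]
Peg 3: [1]

Answer: Peg 0: [6, 5, 4]
Peg 1: [2]
Peg 2: [3]
Peg 3: [1]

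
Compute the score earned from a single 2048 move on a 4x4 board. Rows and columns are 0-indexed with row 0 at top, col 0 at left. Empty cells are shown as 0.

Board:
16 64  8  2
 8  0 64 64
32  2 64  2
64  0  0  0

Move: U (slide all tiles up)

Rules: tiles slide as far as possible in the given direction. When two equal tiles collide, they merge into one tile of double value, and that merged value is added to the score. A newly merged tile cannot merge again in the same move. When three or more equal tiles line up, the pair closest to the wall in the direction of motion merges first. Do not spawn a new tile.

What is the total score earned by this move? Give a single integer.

Slide up:
col 0: [16, 8, 32, 64] -> [16, 8, 32, 64]  score +0 (running 0)
col 1: [64, 0, 2, 0] -> [64, 2, 0, 0]  score +0 (running 0)
col 2: [8, 64, 64, 0] -> [8, 128, 0, 0]  score +128 (running 128)
col 3: [2, 64, 2, 0] -> [2, 64, 2, 0]  score +0 (running 128)
Board after move:
 16  64   8   2
  8   2 128  64
 32   0   0   2
 64   0   0   0

Answer: 128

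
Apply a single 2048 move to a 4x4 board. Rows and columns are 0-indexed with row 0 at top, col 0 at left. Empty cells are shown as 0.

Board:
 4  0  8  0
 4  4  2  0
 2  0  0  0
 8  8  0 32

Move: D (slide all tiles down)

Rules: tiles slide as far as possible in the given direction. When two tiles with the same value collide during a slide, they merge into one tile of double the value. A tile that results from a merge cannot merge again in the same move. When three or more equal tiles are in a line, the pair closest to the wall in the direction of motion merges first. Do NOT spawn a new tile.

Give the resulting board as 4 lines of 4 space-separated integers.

Slide down:
col 0: [4, 4, 2, 8] -> [0, 8, 2, 8]
col 1: [0, 4, 0, 8] -> [0, 0, 4, 8]
col 2: [8, 2, 0, 0] -> [0, 0, 8, 2]
col 3: [0, 0, 0, 32] -> [0, 0, 0, 32]

Answer:  0  0  0  0
 8  0  0  0
 2  4  8  0
 8  8  2 32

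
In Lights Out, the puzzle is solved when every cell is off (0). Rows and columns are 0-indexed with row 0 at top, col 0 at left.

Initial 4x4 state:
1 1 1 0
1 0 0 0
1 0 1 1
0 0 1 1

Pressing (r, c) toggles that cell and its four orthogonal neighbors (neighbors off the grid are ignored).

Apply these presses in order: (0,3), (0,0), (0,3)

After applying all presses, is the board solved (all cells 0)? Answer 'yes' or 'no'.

After press 1 at (0,3):
1 1 0 1
1 0 0 1
1 0 1 1
0 0 1 1

After press 2 at (0,0):
0 0 0 1
0 0 0 1
1 0 1 1
0 0 1 1

After press 3 at (0,3):
0 0 1 0
0 0 0 0
1 0 1 1
0 0 1 1

Lights still on: 6

Answer: no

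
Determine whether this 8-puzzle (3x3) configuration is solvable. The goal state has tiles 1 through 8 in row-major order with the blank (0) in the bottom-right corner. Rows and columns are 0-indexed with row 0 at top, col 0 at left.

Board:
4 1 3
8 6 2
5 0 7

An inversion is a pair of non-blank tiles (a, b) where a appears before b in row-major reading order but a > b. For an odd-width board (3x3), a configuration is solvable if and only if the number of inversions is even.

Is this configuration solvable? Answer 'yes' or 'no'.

Answer: yes

Derivation:
Inversions (pairs i<j in row-major order where tile[i] > tile[j] > 0): 10
10 is even, so the puzzle is solvable.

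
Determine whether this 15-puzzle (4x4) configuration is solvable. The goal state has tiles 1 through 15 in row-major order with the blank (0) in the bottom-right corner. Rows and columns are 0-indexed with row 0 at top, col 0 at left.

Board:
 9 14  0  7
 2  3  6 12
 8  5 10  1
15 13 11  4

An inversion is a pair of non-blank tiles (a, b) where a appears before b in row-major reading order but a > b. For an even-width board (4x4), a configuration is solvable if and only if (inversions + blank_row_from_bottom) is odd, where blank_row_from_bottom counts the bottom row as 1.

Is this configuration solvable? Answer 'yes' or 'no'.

Inversions: 50
Blank is in row 0 (0-indexed from top), which is row 4 counting from the bottom (bottom = 1).
50 + 4 = 54, which is even, so the puzzle is not solvable.

Answer: no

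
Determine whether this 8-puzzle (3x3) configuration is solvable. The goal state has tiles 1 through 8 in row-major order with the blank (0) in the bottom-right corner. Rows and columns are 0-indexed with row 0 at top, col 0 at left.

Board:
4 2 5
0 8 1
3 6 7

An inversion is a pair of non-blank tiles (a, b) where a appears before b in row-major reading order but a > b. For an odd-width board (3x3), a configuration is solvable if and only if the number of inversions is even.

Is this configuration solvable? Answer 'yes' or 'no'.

Answer: yes

Derivation:
Inversions (pairs i<j in row-major order where tile[i] > tile[j] > 0): 10
10 is even, so the puzzle is solvable.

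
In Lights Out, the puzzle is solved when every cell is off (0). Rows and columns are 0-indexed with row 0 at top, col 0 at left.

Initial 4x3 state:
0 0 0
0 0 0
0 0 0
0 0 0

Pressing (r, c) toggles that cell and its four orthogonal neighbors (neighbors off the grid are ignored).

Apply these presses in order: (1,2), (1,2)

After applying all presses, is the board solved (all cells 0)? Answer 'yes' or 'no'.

After press 1 at (1,2):
0 0 1
0 1 1
0 0 1
0 0 0

After press 2 at (1,2):
0 0 0
0 0 0
0 0 0
0 0 0

Lights still on: 0

Answer: yes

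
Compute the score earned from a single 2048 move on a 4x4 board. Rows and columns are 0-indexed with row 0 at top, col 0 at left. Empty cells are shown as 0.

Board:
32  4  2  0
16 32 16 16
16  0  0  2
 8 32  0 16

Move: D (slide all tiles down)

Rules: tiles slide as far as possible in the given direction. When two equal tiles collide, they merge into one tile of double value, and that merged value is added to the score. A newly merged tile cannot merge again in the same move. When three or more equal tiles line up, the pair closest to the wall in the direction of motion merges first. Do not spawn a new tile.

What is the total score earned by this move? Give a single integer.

Answer: 96

Derivation:
Slide down:
col 0: [32, 16, 16, 8] -> [0, 32, 32, 8]  score +32 (running 32)
col 1: [4, 32, 0, 32] -> [0, 0, 4, 64]  score +64 (running 96)
col 2: [2, 16, 0, 0] -> [0, 0, 2, 16]  score +0 (running 96)
col 3: [0, 16, 2, 16] -> [0, 16, 2, 16]  score +0 (running 96)
Board after move:
 0  0  0  0
32  0  0 16
32  4  2  2
 8 64 16 16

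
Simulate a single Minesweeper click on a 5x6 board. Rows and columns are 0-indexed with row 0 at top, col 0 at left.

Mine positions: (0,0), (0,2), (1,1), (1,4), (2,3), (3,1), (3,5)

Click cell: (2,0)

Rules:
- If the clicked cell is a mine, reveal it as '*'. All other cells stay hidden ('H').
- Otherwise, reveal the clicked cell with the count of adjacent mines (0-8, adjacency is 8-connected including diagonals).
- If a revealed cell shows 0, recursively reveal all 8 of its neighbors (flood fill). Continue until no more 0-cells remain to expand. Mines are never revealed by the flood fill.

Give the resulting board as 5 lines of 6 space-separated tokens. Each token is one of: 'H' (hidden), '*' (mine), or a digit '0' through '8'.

H H H H H H
H H H H H H
2 H H H H H
H H H H H H
H H H H H H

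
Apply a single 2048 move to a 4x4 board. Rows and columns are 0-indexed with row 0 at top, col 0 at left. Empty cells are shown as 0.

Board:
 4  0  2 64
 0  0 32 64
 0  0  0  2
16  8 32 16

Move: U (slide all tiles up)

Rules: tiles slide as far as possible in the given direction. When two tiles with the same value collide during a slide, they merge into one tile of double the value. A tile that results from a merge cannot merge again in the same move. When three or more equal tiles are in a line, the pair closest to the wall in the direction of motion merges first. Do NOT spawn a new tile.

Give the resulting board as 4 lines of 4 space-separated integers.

Slide up:
col 0: [4, 0, 0, 16] -> [4, 16, 0, 0]
col 1: [0, 0, 0, 8] -> [8, 0, 0, 0]
col 2: [2, 32, 0, 32] -> [2, 64, 0, 0]
col 3: [64, 64, 2, 16] -> [128, 2, 16, 0]

Answer:   4   8   2 128
 16   0  64   2
  0   0   0  16
  0   0   0   0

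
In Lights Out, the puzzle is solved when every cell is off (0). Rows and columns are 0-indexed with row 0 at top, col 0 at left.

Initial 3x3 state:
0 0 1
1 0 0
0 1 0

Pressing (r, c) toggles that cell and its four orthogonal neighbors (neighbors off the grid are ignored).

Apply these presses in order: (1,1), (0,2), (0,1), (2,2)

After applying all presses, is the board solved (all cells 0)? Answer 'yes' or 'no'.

After press 1 at (1,1):
0 1 1
0 1 1
0 0 0

After press 2 at (0,2):
0 0 0
0 1 0
0 0 0

After press 3 at (0,1):
1 1 1
0 0 0
0 0 0

After press 4 at (2,2):
1 1 1
0 0 1
0 1 1

Lights still on: 6

Answer: no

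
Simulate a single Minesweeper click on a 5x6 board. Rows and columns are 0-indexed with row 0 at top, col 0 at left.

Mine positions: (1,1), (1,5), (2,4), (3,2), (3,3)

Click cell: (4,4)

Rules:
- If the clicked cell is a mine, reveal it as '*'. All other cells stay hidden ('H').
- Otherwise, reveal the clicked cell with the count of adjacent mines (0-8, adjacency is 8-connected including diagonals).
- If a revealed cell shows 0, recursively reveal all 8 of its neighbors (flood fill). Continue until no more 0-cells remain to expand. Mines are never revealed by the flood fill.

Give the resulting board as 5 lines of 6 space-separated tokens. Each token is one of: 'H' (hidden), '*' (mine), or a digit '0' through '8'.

H H H H H H
H H H H H H
H H H H H H
H H H H H H
H H H H 1 H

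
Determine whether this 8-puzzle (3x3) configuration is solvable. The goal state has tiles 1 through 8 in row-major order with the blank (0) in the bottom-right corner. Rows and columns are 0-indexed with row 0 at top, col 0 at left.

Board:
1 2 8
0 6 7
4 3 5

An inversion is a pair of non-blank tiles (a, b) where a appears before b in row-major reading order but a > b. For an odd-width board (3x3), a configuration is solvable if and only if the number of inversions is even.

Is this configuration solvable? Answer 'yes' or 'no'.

Inversions (pairs i<j in row-major order where tile[i] > tile[j] > 0): 12
12 is even, so the puzzle is solvable.

Answer: yes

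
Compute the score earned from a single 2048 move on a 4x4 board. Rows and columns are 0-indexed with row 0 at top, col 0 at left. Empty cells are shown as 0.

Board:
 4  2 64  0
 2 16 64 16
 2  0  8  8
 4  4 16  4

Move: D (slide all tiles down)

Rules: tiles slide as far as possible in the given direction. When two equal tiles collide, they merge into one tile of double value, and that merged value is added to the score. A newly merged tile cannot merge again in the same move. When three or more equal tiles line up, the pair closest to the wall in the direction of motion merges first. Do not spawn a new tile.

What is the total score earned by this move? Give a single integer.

Slide down:
col 0: [4, 2, 2, 4] -> [0, 4, 4, 4]  score +4 (running 4)
col 1: [2, 16, 0, 4] -> [0, 2, 16, 4]  score +0 (running 4)
col 2: [64, 64, 8, 16] -> [0, 128, 8, 16]  score +128 (running 132)
col 3: [0, 16, 8, 4] -> [0, 16, 8, 4]  score +0 (running 132)
Board after move:
  0   0   0   0
  4   2 128  16
  4  16   8   8
  4   4  16   4

Answer: 132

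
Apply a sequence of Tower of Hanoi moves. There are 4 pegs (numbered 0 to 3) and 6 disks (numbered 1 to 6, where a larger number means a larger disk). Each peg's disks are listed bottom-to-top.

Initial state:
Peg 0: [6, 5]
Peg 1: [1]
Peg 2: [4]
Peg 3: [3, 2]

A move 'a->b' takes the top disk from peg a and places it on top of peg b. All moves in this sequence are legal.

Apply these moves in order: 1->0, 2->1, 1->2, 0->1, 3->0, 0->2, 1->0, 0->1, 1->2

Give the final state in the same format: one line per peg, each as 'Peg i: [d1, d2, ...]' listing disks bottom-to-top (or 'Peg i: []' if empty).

Answer: Peg 0: [6, 5]
Peg 1: []
Peg 2: [4, 2, 1]
Peg 3: [3]

Derivation:
After move 1 (1->0):
Peg 0: [6, 5, 1]
Peg 1: []
Peg 2: [4]
Peg 3: [3, 2]

After move 2 (2->1):
Peg 0: [6, 5, 1]
Peg 1: [4]
Peg 2: []
Peg 3: [3, 2]

After move 3 (1->2):
Peg 0: [6, 5, 1]
Peg 1: []
Peg 2: [4]
Peg 3: [3, 2]

After move 4 (0->1):
Peg 0: [6, 5]
Peg 1: [1]
Peg 2: [4]
Peg 3: [3, 2]

After move 5 (3->0):
Peg 0: [6, 5, 2]
Peg 1: [1]
Peg 2: [4]
Peg 3: [3]

After move 6 (0->2):
Peg 0: [6, 5]
Peg 1: [1]
Peg 2: [4, 2]
Peg 3: [3]

After move 7 (1->0):
Peg 0: [6, 5, 1]
Peg 1: []
Peg 2: [4, 2]
Peg 3: [3]

After move 8 (0->1):
Peg 0: [6, 5]
Peg 1: [1]
Peg 2: [4, 2]
Peg 3: [3]

After move 9 (1->2):
Peg 0: [6, 5]
Peg 1: []
Peg 2: [4, 2, 1]
Peg 3: [3]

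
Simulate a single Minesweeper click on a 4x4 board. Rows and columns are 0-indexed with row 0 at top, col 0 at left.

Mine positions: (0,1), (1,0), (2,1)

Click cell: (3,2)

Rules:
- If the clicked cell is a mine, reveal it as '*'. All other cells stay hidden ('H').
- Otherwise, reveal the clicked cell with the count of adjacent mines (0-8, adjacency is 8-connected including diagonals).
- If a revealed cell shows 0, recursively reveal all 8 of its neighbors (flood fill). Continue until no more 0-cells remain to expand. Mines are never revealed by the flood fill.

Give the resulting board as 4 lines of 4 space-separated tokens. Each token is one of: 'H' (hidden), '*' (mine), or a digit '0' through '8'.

H H H H
H H H H
H H H H
H H 1 H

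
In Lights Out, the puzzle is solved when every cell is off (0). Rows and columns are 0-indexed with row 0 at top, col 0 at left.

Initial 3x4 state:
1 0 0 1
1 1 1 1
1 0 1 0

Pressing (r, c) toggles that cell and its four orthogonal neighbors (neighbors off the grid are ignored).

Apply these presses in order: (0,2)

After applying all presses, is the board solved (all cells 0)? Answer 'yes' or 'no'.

After press 1 at (0,2):
1 1 1 0
1 1 0 1
1 0 1 0

Lights still on: 8

Answer: no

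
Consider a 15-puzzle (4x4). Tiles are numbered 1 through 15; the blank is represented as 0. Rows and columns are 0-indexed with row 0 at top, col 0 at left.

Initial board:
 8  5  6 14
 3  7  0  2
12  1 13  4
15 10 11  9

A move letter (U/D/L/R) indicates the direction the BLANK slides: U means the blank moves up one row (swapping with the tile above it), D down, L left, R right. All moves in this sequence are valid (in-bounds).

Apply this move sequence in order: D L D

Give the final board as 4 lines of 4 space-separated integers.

Answer:  8  5  6 14
 3  7 13  2
12 10  1  4
15  0 11  9

Derivation:
After move 1 (D):
 8  5  6 14
 3  7 13  2
12  1  0  4
15 10 11  9

After move 2 (L):
 8  5  6 14
 3  7 13  2
12  0  1  4
15 10 11  9

After move 3 (D):
 8  5  6 14
 3  7 13  2
12 10  1  4
15  0 11  9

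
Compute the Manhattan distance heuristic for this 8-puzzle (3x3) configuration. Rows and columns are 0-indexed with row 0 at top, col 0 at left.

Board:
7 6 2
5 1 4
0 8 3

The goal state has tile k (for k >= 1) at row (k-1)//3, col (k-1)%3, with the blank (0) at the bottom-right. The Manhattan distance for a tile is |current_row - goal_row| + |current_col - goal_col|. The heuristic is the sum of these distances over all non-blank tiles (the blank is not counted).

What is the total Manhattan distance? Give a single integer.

Answer: 12

Derivation:
Tile 7: at (0,0), goal (2,0), distance |0-2|+|0-0| = 2
Tile 6: at (0,1), goal (1,2), distance |0-1|+|1-2| = 2
Tile 2: at (0,2), goal (0,1), distance |0-0|+|2-1| = 1
Tile 5: at (1,0), goal (1,1), distance |1-1|+|0-1| = 1
Tile 1: at (1,1), goal (0,0), distance |1-0|+|1-0| = 2
Tile 4: at (1,2), goal (1,0), distance |1-1|+|2-0| = 2
Tile 8: at (2,1), goal (2,1), distance |2-2|+|1-1| = 0
Tile 3: at (2,2), goal (0,2), distance |2-0|+|2-2| = 2
Sum: 2 + 2 + 1 + 1 + 2 + 2 + 0 + 2 = 12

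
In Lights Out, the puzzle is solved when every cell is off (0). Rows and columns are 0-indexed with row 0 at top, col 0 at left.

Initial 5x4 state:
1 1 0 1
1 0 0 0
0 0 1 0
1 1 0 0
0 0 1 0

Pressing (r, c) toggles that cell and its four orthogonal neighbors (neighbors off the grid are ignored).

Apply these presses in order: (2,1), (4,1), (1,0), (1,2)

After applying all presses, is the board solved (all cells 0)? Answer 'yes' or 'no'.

Answer: no

Derivation:
After press 1 at (2,1):
1 1 0 1
1 1 0 0
1 1 0 0
1 0 0 0
0 0 1 0

After press 2 at (4,1):
1 1 0 1
1 1 0 0
1 1 0 0
1 1 0 0
1 1 0 0

After press 3 at (1,0):
0 1 0 1
0 0 0 0
0 1 0 0
1 1 0 0
1 1 0 0

After press 4 at (1,2):
0 1 1 1
0 1 1 1
0 1 1 0
1 1 0 0
1 1 0 0

Lights still on: 12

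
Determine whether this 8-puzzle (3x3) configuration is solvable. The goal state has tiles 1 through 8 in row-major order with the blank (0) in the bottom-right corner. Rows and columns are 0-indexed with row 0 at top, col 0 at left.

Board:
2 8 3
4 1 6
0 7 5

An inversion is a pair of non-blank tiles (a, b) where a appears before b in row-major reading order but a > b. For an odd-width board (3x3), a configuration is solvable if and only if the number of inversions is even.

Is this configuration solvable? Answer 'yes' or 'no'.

Inversions (pairs i<j in row-major order where tile[i] > tile[j] > 0): 11
11 is odd, so the puzzle is not solvable.

Answer: no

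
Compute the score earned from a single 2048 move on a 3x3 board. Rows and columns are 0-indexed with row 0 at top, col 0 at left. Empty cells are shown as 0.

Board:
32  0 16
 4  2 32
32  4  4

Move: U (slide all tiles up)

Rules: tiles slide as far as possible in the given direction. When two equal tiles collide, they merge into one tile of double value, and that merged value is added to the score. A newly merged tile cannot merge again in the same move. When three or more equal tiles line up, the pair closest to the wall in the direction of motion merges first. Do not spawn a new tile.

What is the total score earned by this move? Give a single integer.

Slide up:
col 0: [32, 4, 32] -> [32, 4, 32]  score +0 (running 0)
col 1: [0, 2, 4] -> [2, 4, 0]  score +0 (running 0)
col 2: [16, 32, 4] -> [16, 32, 4]  score +0 (running 0)
Board after move:
32  2 16
 4  4 32
32  0  4

Answer: 0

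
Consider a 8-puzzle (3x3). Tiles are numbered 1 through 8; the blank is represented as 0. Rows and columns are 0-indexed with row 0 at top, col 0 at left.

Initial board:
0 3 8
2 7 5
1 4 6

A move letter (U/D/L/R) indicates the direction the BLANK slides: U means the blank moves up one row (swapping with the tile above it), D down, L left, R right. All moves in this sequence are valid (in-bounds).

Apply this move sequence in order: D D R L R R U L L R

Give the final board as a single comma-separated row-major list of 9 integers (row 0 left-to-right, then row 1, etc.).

After move 1 (D):
2 3 8
0 7 5
1 4 6

After move 2 (D):
2 3 8
1 7 5
0 4 6

After move 3 (R):
2 3 8
1 7 5
4 0 6

After move 4 (L):
2 3 8
1 7 5
0 4 6

After move 5 (R):
2 3 8
1 7 5
4 0 6

After move 6 (R):
2 3 8
1 7 5
4 6 0

After move 7 (U):
2 3 8
1 7 0
4 6 5

After move 8 (L):
2 3 8
1 0 7
4 6 5

After move 9 (L):
2 3 8
0 1 7
4 6 5

After move 10 (R):
2 3 8
1 0 7
4 6 5

Answer: 2, 3, 8, 1, 0, 7, 4, 6, 5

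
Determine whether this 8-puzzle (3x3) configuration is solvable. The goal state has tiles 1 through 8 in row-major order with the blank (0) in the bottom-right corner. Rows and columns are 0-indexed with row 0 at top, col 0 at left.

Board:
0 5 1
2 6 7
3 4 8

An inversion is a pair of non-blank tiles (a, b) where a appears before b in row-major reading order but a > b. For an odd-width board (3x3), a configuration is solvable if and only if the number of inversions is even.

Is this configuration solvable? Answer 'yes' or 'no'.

Answer: yes

Derivation:
Inversions (pairs i<j in row-major order where tile[i] > tile[j] > 0): 8
8 is even, so the puzzle is solvable.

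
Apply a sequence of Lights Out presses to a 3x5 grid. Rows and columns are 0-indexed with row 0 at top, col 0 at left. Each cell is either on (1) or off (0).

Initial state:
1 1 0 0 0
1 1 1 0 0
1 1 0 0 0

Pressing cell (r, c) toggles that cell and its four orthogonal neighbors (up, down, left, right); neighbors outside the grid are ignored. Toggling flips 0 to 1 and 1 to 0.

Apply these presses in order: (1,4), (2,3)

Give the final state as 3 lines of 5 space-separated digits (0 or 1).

Answer: 1 1 0 0 1
1 1 1 0 1
1 1 1 1 0

Derivation:
After press 1 at (1,4):
1 1 0 0 1
1 1 1 1 1
1 1 0 0 1

After press 2 at (2,3):
1 1 0 0 1
1 1 1 0 1
1 1 1 1 0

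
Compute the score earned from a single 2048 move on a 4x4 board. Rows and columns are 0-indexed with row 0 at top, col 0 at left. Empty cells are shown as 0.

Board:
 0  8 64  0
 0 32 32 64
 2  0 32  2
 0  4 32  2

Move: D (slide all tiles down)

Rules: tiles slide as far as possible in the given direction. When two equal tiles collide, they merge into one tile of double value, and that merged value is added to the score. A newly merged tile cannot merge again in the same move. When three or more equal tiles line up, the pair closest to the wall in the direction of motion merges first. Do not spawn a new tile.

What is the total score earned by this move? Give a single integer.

Answer: 68

Derivation:
Slide down:
col 0: [0, 0, 2, 0] -> [0, 0, 0, 2]  score +0 (running 0)
col 1: [8, 32, 0, 4] -> [0, 8, 32, 4]  score +0 (running 0)
col 2: [64, 32, 32, 32] -> [0, 64, 32, 64]  score +64 (running 64)
col 3: [0, 64, 2, 2] -> [0, 0, 64, 4]  score +4 (running 68)
Board after move:
 0  0  0  0
 0  8 64  0
 0 32 32 64
 2  4 64  4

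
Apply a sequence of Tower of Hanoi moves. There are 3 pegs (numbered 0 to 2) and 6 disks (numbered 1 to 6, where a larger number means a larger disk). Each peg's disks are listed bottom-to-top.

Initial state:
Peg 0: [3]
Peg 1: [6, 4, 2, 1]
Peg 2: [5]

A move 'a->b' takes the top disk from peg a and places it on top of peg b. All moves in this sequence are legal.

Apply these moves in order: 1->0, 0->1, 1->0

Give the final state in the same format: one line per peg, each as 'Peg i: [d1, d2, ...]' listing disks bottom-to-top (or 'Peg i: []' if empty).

Answer: Peg 0: [3, 1]
Peg 1: [6, 4, 2]
Peg 2: [5]

Derivation:
After move 1 (1->0):
Peg 0: [3, 1]
Peg 1: [6, 4, 2]
Peg 2: [5]

After move 2 (0->1):
Peg 0: [3]
Peg 1: [6, 4, 2, 1]
Peg 2: [5]

After move 3 (1->0):
Peg 0: [3, 1]
Peg 1: [6, 4, 2]
Peg 2: [5]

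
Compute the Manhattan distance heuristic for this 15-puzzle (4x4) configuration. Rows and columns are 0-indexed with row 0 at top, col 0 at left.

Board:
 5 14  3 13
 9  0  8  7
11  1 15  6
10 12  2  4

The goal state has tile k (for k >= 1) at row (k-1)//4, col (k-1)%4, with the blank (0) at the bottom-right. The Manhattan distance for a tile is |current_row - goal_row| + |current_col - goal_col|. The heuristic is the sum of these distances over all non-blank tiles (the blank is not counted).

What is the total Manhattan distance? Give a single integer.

Tile 5: at (0,0), goal (1,0), distance |0-1|+|0-0| = 1
Tile 14: at (0,1), goal (3,1), distance |0-3|+|1-1| = 3
Tile 3: at (0,2), goal (0,2), distance |0-0|+|2-2| = 0
Tile 13: at (0,3), goal (3,0), distance |0-3|+|3-0| = 6
Tile 9: at (1,0), goal (2,0), distance |1-2|+|0-0| = 1
Tile 8: at (1,2), goal (1,3), distance |1-1|+|2-3| = 1
Tile 7: at (1,3), goal (1,2), distance |1-1|+|3-2| = 1
Tile 11: at (2,0), goal (2,2), distance |2-2|+|0-2| = 2
Tile 1: at (2,1), goal (0,0), distance |2-0|+|1-0| = 3
Tile 15: at (2,2), goal (3,2), distance |2-3|+|2-2| = 1
Tile 6: at (2,3), goal (1,1), distance |2-1|+|3-1| = 3
Tile 10: at (3,0), goal (2,1), distance |3-2|+|0-1| = 2
Tile 12: at (3,1), goal (2,3), distance |3-2|+|1-3| = 3
Tile 2: at (3,2), goal (0,1), distance |3-0|+|2-1| = 4
Tile 4: at (3,3), goal (0,3), distance |3-0|+|3-3| = 3
Sum: 1 + 3 + 0 + 6 + 1 + 1 + 1 + 2 + 3 + 1 + 3 + 2 + 3 + 4 + 3 = 34

Answer: 34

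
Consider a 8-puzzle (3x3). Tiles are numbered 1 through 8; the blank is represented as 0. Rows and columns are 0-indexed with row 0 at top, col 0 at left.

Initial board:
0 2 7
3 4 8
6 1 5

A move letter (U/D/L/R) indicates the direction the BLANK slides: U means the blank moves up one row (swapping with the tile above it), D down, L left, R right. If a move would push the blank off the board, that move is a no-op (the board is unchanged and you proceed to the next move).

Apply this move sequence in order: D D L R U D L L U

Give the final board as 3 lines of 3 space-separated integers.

Answer: 3 2 7
0 4 8
6 1 5

Derivation:
After move 1 (D):
3 2 7
0 4 8
6 1 5

After move 2 (D):
3 2 7
6 4 8
0 1 5

After move 3 (L):
3 2 7
6 4 8
0 1 5

After move 4 (R):
3 2 7
6 4 8
1 0 5

After move 5 (U):
3 2 7
6 0 8
1 4 5

After move 6 (D):
3 2 7
6 4 8
1 0 5

After move 7 (L):
3 2 7
6 4 8
0 1 5

After move 8 (L):
3 2 7
6 4 8
0 1 5

After move 9 (U):
3 2 7
0 4 8
6 1 5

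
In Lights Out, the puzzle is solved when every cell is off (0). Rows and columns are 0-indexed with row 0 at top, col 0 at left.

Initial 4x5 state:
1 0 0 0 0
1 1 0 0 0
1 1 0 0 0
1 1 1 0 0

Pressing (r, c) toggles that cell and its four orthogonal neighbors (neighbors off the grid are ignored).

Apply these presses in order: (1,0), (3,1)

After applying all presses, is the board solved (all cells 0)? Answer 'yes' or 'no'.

After press 1 at (1,0):
0 0 0 0 0
0 0 0 0 0
0 1 0 0 0
1 1 1 0 0

After press 2 at (3,1):
0 0 0 0 0
0 0 0 0 0
0 0 0 0 0
0 0 0 0 0

Lights still on: 0

Answer: yes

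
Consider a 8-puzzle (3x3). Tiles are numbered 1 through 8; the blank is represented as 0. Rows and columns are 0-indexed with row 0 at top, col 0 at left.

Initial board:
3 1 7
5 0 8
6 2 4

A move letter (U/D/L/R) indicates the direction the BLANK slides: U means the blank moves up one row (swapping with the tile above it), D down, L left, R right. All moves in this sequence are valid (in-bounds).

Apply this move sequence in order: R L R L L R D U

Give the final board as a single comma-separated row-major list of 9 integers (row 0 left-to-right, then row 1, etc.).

After move 1 (R):
3 1 7
5 8 0
6 2 4

After move 2 (L):
3 1 7
5 0 8
6 2 4

After move 3 (R):
3 1 7
5 8 0
6 2 4

After move 4 (L):
3 1 7
5 0 8
6 2 4

After move 5 (L):
3 1 7
0 5 8
6 2 4

After move 6 (R):
3 1 7
5 0 8
6 2 4

After move 7 (D):
3 1 7
5 2 8
6 0 4

After move 8 (U):
3 1 7
5 0 8
6 2 4

Answer: 3, 1, 7, 5, 0, 8, 6, 2, 4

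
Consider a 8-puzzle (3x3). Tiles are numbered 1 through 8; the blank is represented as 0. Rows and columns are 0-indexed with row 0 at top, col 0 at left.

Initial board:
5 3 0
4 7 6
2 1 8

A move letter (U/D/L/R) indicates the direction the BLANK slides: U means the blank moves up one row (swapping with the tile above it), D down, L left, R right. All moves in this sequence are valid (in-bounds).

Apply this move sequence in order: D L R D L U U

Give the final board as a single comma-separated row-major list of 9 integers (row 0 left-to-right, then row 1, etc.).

After move 1 (D):
5 3 6
4 7 0
2 1 8

After move 2 (L):
5 3 6
4 0 7
2 1 8

After move 3 (R):
5 3 6
4 7 0
2 1 8

After move 4 (D):
5 3 6
4 7 8
2 1 0

After move 5 (L):
5 3 6
4 7 8
2 0 1

After move 6 (U):
5 3 6
4 0 8
2 7 1

After move 7 (U):
5 0 6
4 3 8
2 7 1

Answer: 5, 0, 6, 4, 3, 8, 2, 7, 1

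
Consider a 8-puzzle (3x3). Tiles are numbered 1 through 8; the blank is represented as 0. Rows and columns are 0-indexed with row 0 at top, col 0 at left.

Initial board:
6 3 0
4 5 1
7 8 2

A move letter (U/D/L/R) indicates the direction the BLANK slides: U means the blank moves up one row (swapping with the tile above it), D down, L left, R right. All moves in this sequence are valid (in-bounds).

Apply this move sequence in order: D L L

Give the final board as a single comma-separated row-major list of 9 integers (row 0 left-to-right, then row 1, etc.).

Answer: 6, 3, 1, 0, 4, 5, 7, 8, 2

Derivation:
After move 1 (D):
6 3 1
4 5 0
7 8 2

After move 2 (L):
6 3 1
4 0 5
7 8 2

After move 3 (L):
6 3 1
0 4 5
7 8 2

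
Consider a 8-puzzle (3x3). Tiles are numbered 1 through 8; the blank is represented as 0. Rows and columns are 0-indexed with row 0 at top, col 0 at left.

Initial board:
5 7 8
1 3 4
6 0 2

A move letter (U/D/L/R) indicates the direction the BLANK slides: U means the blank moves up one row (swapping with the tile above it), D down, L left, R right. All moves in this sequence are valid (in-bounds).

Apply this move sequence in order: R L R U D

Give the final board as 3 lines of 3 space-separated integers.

After move 1 (R):
5 7 8
1 3 4
6 2 0

After move 2 (L):
5 7 8
1 3 4
6 0 2

After move 3 (R):
5 7 8
1 3 4
6 2 0

After move 4 (U):
5 7 8
1 3 0
6 2 4

After move 5 (D):
5 7 8
1 3 4
6 2 0

Answer: 5 7 8
1 3 4
6 2 0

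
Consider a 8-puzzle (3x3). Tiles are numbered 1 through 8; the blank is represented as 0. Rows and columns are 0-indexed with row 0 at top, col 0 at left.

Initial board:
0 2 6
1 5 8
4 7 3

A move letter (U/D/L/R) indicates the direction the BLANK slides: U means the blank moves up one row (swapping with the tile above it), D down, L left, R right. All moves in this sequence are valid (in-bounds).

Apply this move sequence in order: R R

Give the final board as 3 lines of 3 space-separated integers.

After move 1 (R):
2 0 6
1 5 8
4 7 3

After move 2 (R):
2 6 0
1 5 8
4 7 3

Answer: 2 6 0
1 5 8
4 7 3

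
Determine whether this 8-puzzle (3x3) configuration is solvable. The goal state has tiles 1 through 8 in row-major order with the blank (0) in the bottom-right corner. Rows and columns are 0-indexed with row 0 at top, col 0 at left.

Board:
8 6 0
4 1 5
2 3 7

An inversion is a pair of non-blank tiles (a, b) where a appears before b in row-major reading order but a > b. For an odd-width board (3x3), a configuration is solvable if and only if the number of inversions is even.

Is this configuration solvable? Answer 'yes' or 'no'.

Inversions (pairs i<j in row-major order where tile[i] > tile[j] > 0): 17
17 is odd, so the puzzle is not solvable.

Answer: no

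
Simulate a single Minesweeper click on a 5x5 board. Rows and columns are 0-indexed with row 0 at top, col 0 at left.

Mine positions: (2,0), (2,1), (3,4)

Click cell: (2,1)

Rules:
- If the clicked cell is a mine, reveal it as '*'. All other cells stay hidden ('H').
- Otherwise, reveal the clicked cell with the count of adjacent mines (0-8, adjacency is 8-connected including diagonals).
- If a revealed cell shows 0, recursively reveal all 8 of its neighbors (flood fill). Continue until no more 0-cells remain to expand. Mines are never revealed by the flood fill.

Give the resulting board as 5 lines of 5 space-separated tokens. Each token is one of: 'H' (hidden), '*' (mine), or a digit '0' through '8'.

H H H H H
H H H H H
H * H H H
H H H H H
H H H H H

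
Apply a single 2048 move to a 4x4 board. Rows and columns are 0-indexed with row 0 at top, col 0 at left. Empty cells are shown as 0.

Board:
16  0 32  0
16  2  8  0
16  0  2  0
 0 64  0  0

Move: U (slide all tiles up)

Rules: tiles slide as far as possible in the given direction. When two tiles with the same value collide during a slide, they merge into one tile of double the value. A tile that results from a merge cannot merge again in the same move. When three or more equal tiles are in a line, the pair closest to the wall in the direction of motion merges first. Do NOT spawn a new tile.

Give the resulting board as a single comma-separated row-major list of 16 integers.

Answer: 32, 2, 32, 0, 16, 64, 8, 0, 0, 0, 2, 0, 0, 0, 0, 0

Derivation:
Slide up:
col 0: [16, 16, 16, 0] -> [32, 16, 0, 0]
col 1: [0, 2, 0, 64] -> [2, 64, 0, 0]
col 2: [32, 8, 2, 0] -> [32, 8, 2, 0]
col 3: [0, 0, 0, 0] -> [0, 0, 0, 0]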